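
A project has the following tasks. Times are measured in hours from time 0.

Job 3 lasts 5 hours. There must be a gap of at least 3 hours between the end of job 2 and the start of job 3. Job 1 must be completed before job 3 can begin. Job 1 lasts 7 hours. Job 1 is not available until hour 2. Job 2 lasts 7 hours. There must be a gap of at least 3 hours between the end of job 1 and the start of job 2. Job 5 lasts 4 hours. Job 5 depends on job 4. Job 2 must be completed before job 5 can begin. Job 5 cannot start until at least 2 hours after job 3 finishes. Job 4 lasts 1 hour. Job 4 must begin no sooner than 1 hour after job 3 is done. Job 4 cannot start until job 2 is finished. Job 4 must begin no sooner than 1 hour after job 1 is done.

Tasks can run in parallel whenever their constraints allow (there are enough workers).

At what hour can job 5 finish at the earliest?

33

Job 1 waits on its own release at hour 2, so it starts at hour 2 and finishes at 2 + 7 = hour 9.
After job 1 (finishes hour 9, plus 3-hour gap → hour 12), job 2 can start at hour 12 and finishes at hour 19.
Job 3 needs all of job 2 (finishes hour 19, plus 3-hour gap → hour 22); job 1 (finishes hour 9). That puts its earliest start at hour 22; it finishes at 22 + 5 = hour 27.
Job 4 needs all of job 3 (finishes hour 27, plus 1-hour gap → hour 28); job 2 (finishes hour 19); job 1 (finishes hour 9, plus 1-hour gap → hour 10). That puts its earliest start at hour 28; it finishes at 28 + 1 = hour 29.
Job 5 has to wait for job 4 (finishes hour 29); job 2 (finishes hour 19); job 3 (finishes hour 27, plus 2-hour gap → hour 29). The latest of these is hour 29, so job 5 runs hour 29 to 29 + 4 = hour 33.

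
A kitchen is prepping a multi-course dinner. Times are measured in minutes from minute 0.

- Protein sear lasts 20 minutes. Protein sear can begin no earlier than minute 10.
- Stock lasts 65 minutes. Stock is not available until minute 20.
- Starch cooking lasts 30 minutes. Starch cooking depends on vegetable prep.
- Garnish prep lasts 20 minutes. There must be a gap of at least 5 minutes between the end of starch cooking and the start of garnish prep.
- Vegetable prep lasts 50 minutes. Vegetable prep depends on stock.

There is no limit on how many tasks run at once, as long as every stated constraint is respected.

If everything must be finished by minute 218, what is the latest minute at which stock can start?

Garnish prep must finish by minute 218; it takes 20 minutes, so it must start by 218 − 20 = minute 198.
Starch cooking feeds into garnish prep (must start by minute 198, minus 5-minute gap → minute 193); so starch cooking must finish by minute 193 and therefore start by minute 163.
Since starch cooking (must start by minute 163) depends on it, vegetable prep must finish by minute 163. Backing off its 50-minute duration gives a latest start of minute 113.
Stock must finish before vegetable prep (must start by minute 113). With a 65-minute duration, stock must start by 113 − 65 = minute 48.

48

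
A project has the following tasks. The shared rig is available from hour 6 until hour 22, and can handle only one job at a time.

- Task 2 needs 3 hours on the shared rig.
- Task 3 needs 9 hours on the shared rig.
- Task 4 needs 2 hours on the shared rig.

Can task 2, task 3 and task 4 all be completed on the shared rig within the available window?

Yes

The shared rig window is 22 − 6 = 16 hours.
Running back to back, the jobs need 3 + 9 + 2 = 14 hours on the shared rig.
Since 14 ≤ 16, they fit within the window.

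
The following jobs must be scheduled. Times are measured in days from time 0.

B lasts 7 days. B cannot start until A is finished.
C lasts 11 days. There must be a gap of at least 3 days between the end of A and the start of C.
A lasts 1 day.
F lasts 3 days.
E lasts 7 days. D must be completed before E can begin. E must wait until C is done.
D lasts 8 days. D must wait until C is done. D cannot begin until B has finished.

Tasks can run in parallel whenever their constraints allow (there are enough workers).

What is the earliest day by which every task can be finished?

30

Nothing blocks F, so it runs from day 0 to day 3.
Nothing blocks A, so it runs from day 0 to day 1.
C cannot begin until A (finishes day 1, plus 3-day gap → day 4). It runs from day 4 to 4 + 11 = day 15.
After A (finishes day 1), B can start at day 1 and finishes at day 8.
D has to wait for C (finishes day 15); B (finishes day 8). The latest of these is day 15, so D runs day 15 to 15 + 8 = day 23.
E cannot start until D (finishes day 23); C (finishes day 15). The controlling bound is day 23, so E finishes at 23 + 7 = day 30.
All tasks are finished once the last one completes. Finish times: A at 1, B at 8, C at 15, D at 23, E at 30, F at 3. The latest is day 30.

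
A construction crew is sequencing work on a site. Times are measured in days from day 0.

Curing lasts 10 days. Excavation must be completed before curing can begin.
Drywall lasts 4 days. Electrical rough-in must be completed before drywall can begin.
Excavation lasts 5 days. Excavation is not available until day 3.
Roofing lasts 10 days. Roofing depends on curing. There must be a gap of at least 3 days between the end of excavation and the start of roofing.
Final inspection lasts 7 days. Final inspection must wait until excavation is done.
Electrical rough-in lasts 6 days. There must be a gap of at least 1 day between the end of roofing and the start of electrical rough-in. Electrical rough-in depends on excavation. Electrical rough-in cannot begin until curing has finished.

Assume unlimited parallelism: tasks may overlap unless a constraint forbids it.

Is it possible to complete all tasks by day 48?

After its own release at day 3, excavation can start at day 3 and finishes at day 8.
Final inspection cannot begin until excavation (finishes day 8). It runs from day 8 to 8 + 7 = day 15.
Curing waits on excavation (finishes day 8), so it starts at day 8 and finishes at 8 + 10 = day 18.
Roofing has to wait for curing (finishes day 18); excavation (finishes day 8, plus 3-day gap → day 11). The latest of these is day 18, so roofing runs day 18 to 18 + 10 = day 28.
Electrical rough-in has to wait for roofing (finishes day 28, plus 1-day gap → day 29); excavation (finishes day 8); curing (finishes day 18). The latest of these is day 29, so electrical rough-in runs day 29 to 29 + 6 = day 35.
Drywall waits on electrical rough-in (finishes day 35), so it starts at day 35 and finishes at 35 + 4 = day 39.
Every task is finished by day 39, which is no later than the deadline of 48, so the schedule is feasible.

Yes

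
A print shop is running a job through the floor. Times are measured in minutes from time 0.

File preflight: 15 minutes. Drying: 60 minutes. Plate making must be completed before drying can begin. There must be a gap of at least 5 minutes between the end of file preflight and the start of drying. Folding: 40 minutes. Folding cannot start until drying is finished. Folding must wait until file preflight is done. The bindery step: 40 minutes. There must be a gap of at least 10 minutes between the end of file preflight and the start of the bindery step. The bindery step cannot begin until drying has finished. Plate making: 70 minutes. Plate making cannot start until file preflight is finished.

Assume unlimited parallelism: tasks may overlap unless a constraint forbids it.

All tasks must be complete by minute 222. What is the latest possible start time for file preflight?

37

To finish by minute 222, folding (duration 40) must start no later than minute 182.
The bindery step must finish by minute 222; it takes 40 minutes, so it must start by 222 − 40 = minute 182.
Drying feeds folding (must start by minute 182); the bindery step (must start by minute 182). Taking the minimum, drying must finish by minute 182 and start by 182 − 60 = minute 122.
Plate making must finish before drying (must start by minute 122). With a 70-minute duration, plate making must start by 122 − 70 = minute 52.
File preflight has several dependents: plate making (must start by minute 52); drying (must start by minute 122, minus 5-minute gap → minute 117); folding (must start by minute 182); the bindery step (must start by minute 182, minus 10-minute gap → minute 172). The earliest of those limits is minute 52, so file preflight must start by 52 − 15 = minute 37.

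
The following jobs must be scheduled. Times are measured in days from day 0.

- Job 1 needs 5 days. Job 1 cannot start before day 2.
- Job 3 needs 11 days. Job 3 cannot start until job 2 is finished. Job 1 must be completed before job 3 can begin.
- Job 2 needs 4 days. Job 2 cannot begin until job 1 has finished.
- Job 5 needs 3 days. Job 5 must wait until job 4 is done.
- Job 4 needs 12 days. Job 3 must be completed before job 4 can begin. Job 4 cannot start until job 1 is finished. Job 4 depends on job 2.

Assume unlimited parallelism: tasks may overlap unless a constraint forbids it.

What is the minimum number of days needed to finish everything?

37

Job 1 cannot begin until its own release at day 2. It runs from day 2 to 2 + 5 = day 7.
After job 1 (finishes day 7), job 2 can start at day 7 and finishes at day 11.
For job 3: job 2 (finishes day 11); job 1 (finishes day 7). Taking the maximum gives a start of day 11, and it finishes at 11 + 11 = day 22.
For job 4: job 3 (finishes day 22); job 1 (finishes day 7); job 2 (finishes day 11). Taking the maximum gives a start of day 22, and it finishes at 22 + 12 = day 34.
After job 4 (finishes day 34), job 5 can start at day 34 and finishes at day 37.
All tasks are finished once the last one completes. Finish times: Job 1 at 7, Job 2 at 11, Job 3 at 22, Job 4 at 34, Job 5 at 37. The latest is day 37.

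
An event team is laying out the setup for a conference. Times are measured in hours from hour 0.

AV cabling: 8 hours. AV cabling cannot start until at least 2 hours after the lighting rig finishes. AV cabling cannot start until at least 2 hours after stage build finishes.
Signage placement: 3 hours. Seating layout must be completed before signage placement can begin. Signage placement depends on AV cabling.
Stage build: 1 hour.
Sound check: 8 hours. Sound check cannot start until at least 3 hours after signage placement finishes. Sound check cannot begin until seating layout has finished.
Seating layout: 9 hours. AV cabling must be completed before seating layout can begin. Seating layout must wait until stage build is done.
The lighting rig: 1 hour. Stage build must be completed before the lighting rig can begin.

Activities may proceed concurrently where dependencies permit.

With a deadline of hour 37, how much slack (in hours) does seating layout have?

2

Stage build has no prerequisites, so it starts at hour 0 and finishes at hour 1.
The lighting rig cannot begin until stage build (finishes hour 1). It runs from hour 1 to 1 + 1 = hour 2.
AV cabling has to wait for the lighting rig (finishes hour 2, plus 2-hour gap → hour 4); stage build (finishes hour 1, plus 2-hour gap → hour 3). The latest of these is hour 4, so AV cabling runs hour 4 to 4 + 8 = hour 12.
For seating layout: AV cabling (finishes hour 12); stage build (finishes hour 1). Taking the maximum gives a start of hour 12, and it finishes at 12 + 9 = hour 21.

Working backward from the deadline:
To finish by hour 37, sound check (duration 8) must start no later than hour 29.
Signage placement feeds into sound check (must start by hour 29, minus 3-hour gap → hour 26); so signage placement must finish by hour 26 and therefore start by hour 23.
Seating layout feeds signage placement (must start by hour 23); sound check (must start by hour 29). Taking the minimum, seating layout must finish by hour 23 and start by 23 − 9 = hour 14.
So seating layout can start as early as hour 12 and as late as hour 14, giving 14 − 12 = 2 hours of slack.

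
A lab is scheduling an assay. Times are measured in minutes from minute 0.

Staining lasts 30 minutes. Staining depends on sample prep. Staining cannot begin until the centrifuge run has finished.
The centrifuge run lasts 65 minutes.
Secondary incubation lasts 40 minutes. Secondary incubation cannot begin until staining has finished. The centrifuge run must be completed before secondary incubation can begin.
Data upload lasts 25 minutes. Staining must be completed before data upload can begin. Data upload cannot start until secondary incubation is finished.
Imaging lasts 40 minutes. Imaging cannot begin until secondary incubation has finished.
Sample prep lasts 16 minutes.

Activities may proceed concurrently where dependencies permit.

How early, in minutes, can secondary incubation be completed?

135

The centrifuge run can start immediately at minute 0; it finishes at minute 65.
Sample prep has no prerequisites, so it starts at minute 0 and finishes at minute 16.
Staining cannot start until sample prep (finishes minute 16); the centrifuge run (finishes minute 65). The controlling bound is minute 65, so staining finishes at 65 + 30 = minute 95.
Secondary incubation needs all of staining (finishes minute 95); the centrifuge run (finishes minute 65). That puts its earliest start at minute 95; it finishes at 95 + 40 = minute 135.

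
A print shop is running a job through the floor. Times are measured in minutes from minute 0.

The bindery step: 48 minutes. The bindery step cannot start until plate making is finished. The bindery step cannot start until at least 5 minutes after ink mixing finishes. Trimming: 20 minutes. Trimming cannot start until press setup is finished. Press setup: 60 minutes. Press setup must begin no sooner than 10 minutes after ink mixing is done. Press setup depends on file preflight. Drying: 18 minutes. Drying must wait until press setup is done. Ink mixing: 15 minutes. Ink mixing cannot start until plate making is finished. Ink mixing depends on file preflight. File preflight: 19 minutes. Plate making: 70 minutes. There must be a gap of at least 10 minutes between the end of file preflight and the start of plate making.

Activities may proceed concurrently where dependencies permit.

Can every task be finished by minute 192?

File preflight has no prerequisites, so it starts at minute 0 and finishes at minute 19.
Plate making cannot begin until file preflight (finishes minute 19, plus 10-minute gap → minute 29). It runs from minute 29 to 29 + 70 = minute 99.
For ink mixing: plate making (finishes minute 99); file preflight (finishes minute 19). Taking the maximum gives a start of minute 99, and it finishes at 99 + 15 = minute 114.
The bindery step needs all of plate making (finishes minute 99); ink mixing (finishes minute 114, plus 5-minute gap → minute 119). That puts its earliest start at minute 119; it finishes at 119 + 48 = minute 167.
Press setup needs all of ink mixing (finishes minute 114, plus 10-minute gap → minute 124); file preflight (finishes minute 19). That puts its earliest start at minute 124; it finishes at 124 + 60 = minute 184.
After press setup (finishes minute 184), trimming can start at minute 184 and finishes at minute 204.
After press setup (finishes minute 184), drying can start at minute 184 and finishes at minute 202.
The earliest everything can be done is minute 204, which is after the deadline of 192, so it is not possible.

No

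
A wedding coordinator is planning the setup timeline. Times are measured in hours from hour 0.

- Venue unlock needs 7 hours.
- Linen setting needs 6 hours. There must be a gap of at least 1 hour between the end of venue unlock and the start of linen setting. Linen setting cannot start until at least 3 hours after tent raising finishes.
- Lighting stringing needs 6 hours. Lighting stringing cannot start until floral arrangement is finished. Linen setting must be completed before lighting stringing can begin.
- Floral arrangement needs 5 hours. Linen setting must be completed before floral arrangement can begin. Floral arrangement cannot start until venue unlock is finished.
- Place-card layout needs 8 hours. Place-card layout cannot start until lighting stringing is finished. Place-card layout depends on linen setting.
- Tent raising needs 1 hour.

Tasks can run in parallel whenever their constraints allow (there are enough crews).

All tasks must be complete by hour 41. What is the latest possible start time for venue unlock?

Place-card layout must finish by hour 41; it takes 8 hours, so it must start by 41 − 8 = hour 33.
Lighting stringing feeds into place-card layout (must start by hour 33); so lighting stringing must finish by hour 33 and therefore start by hour 27.
Floral arrangement feeds into lighting stringing (must start by hour 27); so floral arrangement must finish by hour 27 and therefore start by hour 22.
Linen setting has several dependents: floral arrangement (must start by hour 22); lighting stringing (must start by hour 27); place-card layout (must start by hour 33). The earliest of those limits is hour 22, so linen setting must start by 22 − 6 = hour 16.
For venue unlock: linen setting (must start by hour 16, minus 1-hour gap → hour 15); floral arrangement (must start by hour 22). The most restrictive is hour 15; with a 7-hour duration, venue unlock must start by hour 8.

8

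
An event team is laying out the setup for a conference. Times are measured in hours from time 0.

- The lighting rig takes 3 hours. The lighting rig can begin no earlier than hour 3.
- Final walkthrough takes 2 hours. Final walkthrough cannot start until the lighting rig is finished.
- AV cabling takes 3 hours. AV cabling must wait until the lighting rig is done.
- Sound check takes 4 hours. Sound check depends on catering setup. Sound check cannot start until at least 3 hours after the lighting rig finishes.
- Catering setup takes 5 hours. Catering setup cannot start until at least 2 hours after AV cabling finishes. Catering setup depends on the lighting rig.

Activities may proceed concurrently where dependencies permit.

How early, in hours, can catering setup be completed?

After its own release at hour 3, the lighting rig can start at hour 3 and finishes at hour 6.
AV cabling waits on the lighting rig (finishes hour 6), so it starts at hour 6 and finishes at 6 + 3 = hour 9.
Catering setup has to wait for AV cabling (finishes hour 9, plus 2-hour gap → hour 11); the lighting rig (finishes hour 6). The latest of these is hour 11, so catering setup runs hour 11 to 11 + 5 = hour 16.

16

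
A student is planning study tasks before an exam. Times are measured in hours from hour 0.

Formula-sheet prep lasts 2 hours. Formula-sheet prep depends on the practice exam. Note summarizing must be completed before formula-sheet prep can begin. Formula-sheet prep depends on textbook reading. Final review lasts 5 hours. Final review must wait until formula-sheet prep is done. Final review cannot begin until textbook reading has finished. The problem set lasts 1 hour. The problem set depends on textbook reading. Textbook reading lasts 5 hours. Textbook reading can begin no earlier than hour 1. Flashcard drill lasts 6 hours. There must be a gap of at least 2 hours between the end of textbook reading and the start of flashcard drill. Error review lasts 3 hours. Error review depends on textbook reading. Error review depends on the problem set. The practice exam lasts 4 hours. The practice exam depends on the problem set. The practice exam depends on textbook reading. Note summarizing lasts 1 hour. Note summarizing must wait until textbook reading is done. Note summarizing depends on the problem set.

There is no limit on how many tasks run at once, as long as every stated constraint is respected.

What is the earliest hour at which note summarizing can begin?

Textbook reading cannot begin until its own release at hour 1. It runs from hour 1 to 1 + 5 = hour 6.
The problem set cannot begin until textbook reading (finishes hour 6). It runs from hour 6 to 6 + 1 = hour 7.
Note summarizing waits on textbook reading (finishes hour 6); the problem set (finishes hour 7). The latest of these is hour 7, which is the earliest note summarizing can start.

7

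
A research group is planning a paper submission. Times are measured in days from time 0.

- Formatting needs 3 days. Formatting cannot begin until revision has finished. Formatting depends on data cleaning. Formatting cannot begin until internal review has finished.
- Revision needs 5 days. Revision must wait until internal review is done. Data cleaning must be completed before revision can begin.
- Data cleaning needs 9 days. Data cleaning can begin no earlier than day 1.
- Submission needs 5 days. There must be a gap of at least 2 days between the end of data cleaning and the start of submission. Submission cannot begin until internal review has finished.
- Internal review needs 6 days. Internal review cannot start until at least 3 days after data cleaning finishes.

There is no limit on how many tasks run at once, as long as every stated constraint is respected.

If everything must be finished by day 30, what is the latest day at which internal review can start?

Formatting has no dependents, so it just needs to finish by day 30. Starting by 30 − 3 = day 27 achieves that.
Since formatting (must start by day 27) depends on it, revision must finish by day 27. Backing off its 5-day duration gives a latest start of day 22.
Submission has no dependents, so it just needs to finish by day 30. Starting by 30 − 5 = day 25 achieves that.
Internal review must finish in time for revision (must start by day 22); formatting (must start by day 27); submission (must start by day 25). The tightest is day 22, so internal review must start by 22 − 6 = day 16.

16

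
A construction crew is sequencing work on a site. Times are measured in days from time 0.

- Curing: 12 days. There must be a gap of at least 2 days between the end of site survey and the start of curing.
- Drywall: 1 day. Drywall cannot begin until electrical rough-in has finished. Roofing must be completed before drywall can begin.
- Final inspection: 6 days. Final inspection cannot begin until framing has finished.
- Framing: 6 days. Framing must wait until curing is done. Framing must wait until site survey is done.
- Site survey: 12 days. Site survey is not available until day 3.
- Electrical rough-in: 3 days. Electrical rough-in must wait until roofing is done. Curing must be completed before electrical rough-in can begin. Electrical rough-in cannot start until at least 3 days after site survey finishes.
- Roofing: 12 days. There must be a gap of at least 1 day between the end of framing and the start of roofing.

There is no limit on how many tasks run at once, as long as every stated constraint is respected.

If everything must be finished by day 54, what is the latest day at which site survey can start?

Drywall must finish by day 54; it takes 1 day, so it must start by 54 − 1 = day 53.
Since drywall (must start by day 53) depends on it, electrical rough-in must finish by day 53. Backing off its 3-day duration gives a latest start of day 50.
Roofing feeds electrical rough-in (must start by day 50); drywall (must start by day 53). Taking the minimum, roofing must finish by day 50 and start by 50 − 12 = day 38.
Nothing follows final inspection; the deadline of day 54 is its only limit. It must start by 54 − 6 = day 48.
Framing has several dependents: roofing (must start by day 38, minus 1-day gap → day 37); final inspection (must start by day 48). The earliest of those limits is day 37, so framing must start by 37 − 6 = day 31.
For curing: framing (must start by day 31); electrical rough-in (must start by day 50). The most restrictive is day 31; with a 12-day duration, curing must start by day 19.
Site survey has several dependents: curing (must start by day 19, minus 2-day gap → day 17); framing (must start by day 31); electrical rough-in (must start by day 50, minus 3-day gap → day 47). The earliest of those limits is day 17, so site survey must start by 17 − 12 = day 5.

5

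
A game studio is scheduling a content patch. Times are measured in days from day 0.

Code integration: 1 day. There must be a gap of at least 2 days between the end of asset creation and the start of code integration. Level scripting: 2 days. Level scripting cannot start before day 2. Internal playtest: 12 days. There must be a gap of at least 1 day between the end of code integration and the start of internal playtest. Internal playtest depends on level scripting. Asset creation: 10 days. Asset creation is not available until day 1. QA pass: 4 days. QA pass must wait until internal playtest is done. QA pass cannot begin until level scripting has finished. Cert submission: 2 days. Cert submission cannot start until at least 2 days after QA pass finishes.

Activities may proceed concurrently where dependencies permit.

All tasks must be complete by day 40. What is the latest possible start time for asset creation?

Nothing follows cert submission; the deadline of day 40 is its only limit. It must start by 40 − 2 = day 38.
QA pass feeds into cert submission (must start by day 38, minus 2-day gap → day 36); so QA pass must finish by day 36 and therefore start by day 32.
Internal playtest has to be done before QA pass (must start by day 32). That means finishing by day 32, i.e. starting by 32 − 12 = day 20.
Code integration has to be done before internal playtest (must start by day 20, minus 1-day gap → day 19). That means finishing by day 19, i.e. starting by 19 − 1 = day 18.
Asset creation feeds into code integration (must start by day 18, minus 2-day gap → day 16); so asset creation must finish by day 16 and therefore start by day 6.

6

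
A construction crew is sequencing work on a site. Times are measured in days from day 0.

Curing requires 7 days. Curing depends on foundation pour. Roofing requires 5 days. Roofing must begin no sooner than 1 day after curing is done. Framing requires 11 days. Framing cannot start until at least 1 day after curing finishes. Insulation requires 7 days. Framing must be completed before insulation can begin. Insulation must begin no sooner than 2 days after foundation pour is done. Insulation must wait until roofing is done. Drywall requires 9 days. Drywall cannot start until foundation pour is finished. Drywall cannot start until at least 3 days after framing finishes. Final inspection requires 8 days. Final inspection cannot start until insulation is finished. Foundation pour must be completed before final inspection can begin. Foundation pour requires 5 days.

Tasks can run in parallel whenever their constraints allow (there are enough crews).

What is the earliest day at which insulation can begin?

Foundation pour has no prerequisites, so it starts at day 0 and finishes at day 5.
Curing waits on foundation pour (finishes day 5), so it starts at day 5 and finishes at 5 + 7 = day 12.
Roofing waits on curing (finishes day 12, plus 1-day gap → day 13), so it starts at day 13 and finishes at 13 + 5 = day 18.
Framing cannot begin until curing (finishes day 12, plus 1-day gap → day 13). It runs from day 13 to 13 + 11 = day 24.
Insulation waits on framing (finishes day 24); foundation pour (finishes day 5, plus 2-day gap → day 7); roofing (finishes day 18). The latest of these is day 24, which is the earliest insulation can start.

24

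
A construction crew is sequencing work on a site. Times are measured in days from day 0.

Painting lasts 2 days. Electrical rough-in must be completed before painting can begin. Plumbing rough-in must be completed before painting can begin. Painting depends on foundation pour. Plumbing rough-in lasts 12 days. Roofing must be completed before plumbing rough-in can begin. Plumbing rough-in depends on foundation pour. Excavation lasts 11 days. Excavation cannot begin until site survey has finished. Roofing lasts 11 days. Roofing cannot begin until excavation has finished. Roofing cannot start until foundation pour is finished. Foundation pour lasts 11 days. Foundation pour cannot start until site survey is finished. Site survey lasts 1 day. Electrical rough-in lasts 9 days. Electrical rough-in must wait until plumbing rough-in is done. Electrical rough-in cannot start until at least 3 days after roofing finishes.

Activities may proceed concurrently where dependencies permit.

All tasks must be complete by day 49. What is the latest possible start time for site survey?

3

To finish by day 49, painting (duration 2) must start no later than day 47.
Electrical rough-in has to be done before painting (must start by day 47). That means finishing by day 47, i.e. starting by 47 − 9 = day 38.
Plumbing rough-in must finish in time for electrical rough-in (must start by day 38); painting (must start by day 47). The tightest is day 38, so plumbing rough-in must start by 38 − 12 = day 26.
Roofing has several dependents: plumbing rough-in (must start by day 26); electrical rough-in (must start by day 38, minus 3-day gap → day 35). The earliest of those limits is day 26, so roofing must start by 26 − 11 = day 15.
Since roofing (must start by day 15) depends on it, excavation must finish by day 15. Backing off its 11-day duration gives a latest start of day 4.
Foundation pour must finish in time for roofing (must start by day 15); plumbing rough-in (must start by day 26); painting (must start by day 47). The tightest is day 15, so foundation pour must start by 15 − 11 = day 4.
For site survey: excavation (must start by day 4); foundation pour (must start by day 4). The most restrictive is day 4; with a 1-day duration, site survey must start by day 3.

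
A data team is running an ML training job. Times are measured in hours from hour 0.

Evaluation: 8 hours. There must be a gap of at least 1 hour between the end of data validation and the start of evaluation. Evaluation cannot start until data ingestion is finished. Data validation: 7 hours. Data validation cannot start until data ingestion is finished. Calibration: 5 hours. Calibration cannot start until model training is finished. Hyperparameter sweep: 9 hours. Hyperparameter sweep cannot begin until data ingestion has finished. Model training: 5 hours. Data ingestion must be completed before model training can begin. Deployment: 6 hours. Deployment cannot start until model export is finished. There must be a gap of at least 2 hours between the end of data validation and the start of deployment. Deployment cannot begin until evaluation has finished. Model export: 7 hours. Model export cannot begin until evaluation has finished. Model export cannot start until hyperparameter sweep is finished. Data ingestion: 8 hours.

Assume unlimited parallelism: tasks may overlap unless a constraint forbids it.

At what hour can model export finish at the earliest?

31

Data ingestion has no prerequisites, so it starts at hour 0 and finishes at hour 8.
Hyperparameter sweep cannot begin until data ingestion (finishes hour 8). It runs from hour 8 to 8 + 9 = hour 17.
Data validation waits on data ingestion (finishes hour 8), so it starts at hour 8 and finishes at 8 + 7 = hour 15.
For evaluation: data validation (finishes hour 15, plus 1-hour gap → hour 16); data ingestion (finishes hour 8). Taking the maximum gives a start of hour 16, and it finishes at 16 + 8 = hour 24.
Model export cannot start until evaluation (finishes hour 24); hyperparameter sweep (finishes hour 17). The controlling bound is hour 24, so model export finishes at 24 + 7 = hour 31.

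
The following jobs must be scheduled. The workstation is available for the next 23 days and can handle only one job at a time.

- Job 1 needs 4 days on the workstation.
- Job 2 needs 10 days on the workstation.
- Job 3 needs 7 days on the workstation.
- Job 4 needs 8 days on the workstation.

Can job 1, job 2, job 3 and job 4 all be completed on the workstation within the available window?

No

Running back to back, the jobs need 4 + 10 + 7 + 8 = 29 days on the workstation.
Since 29 > 23, they cannot all fit.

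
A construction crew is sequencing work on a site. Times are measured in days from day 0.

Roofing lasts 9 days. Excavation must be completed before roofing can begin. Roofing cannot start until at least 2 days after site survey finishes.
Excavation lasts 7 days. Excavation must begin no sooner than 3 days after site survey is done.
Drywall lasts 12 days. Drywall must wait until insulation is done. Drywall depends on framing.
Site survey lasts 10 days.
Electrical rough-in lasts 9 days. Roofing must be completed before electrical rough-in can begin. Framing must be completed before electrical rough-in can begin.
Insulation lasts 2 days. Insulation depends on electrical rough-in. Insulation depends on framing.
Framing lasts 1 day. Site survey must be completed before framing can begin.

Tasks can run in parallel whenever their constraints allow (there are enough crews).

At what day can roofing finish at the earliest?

29

Site survey has no prerequisites, so it starts at day 0 and finishes at day 10.
Excavation cannot begin until site survey (finishes day 10, plus 3-day gap → day 13). It runs from day 13 to 13 + 7 = day 20.
Roofing needs all of excavation (finishes day 20); site survey (finishes day 10, plus 2-day gap → day 12). That puts its earliest start at day 20; it finishes at 20 + 9 = day 29.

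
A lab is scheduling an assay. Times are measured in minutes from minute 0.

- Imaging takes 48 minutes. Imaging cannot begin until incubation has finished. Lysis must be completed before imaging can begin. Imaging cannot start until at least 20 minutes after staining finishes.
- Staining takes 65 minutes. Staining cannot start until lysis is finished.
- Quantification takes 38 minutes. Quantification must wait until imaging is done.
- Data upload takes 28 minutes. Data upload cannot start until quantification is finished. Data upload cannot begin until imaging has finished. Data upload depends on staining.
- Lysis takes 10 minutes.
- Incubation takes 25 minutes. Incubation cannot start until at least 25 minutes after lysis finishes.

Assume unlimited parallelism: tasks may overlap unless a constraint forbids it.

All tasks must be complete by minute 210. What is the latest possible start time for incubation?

71

To finish by minute 210, data upload (duration 28) must start no later than minute 182.
Quantification feeds into data upload (must start by minute 182); so quantification must finish by minute 182 and therefore start by minute 144.
For imaging: quantification (must start by minute 144); data upload (must start by minute 182). The most restrictive is minute 144; with a 48-minute duration, imaging must start by minute 96.
Incubation must finish before imaging (must start by minute 96). With a 25-minute duration, incubation must start by 96 − 25 = minute 71.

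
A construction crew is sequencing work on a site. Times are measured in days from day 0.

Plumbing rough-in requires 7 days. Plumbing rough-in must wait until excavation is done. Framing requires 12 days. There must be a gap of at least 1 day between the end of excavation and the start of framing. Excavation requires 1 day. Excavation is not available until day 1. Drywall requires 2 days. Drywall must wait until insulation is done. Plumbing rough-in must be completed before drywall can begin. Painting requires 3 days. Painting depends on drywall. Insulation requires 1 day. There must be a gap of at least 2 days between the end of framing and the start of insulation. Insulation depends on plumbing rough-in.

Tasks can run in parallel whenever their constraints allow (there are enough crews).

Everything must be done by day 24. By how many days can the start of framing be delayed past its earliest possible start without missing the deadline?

Excavation waits on its own release at day 1, so it starts at day 1 and finishes at 1 + 1 = day 2.
After excavation (finishes day 2, plus 1-day gap → day 3), framing can start at day 3 and finishes at day 15.

Working backward from the deadline:
Nothing follows painting; the deadline of day 24 is its only limit. It must start by 24 − 3 = day 21.
Drywall must finish before painting (must start by day 21). With a 2-day duration, drywall must start by 21 − 2 = day 19.
Insulation has to be done before drywall (must start by day 19). That means finishing by day 19, i.e. starting by 19 − 1 = day 18.
Since insulation (must start by day 18, minus 2-day gap → day 16) depends on it, framing must finish by day 16. Backing off its 12-day duration gives a latest start of day 4.
So framing can start as early as day 3 and as late as day 4, giving 4 − 3 = 1 day of slack.

1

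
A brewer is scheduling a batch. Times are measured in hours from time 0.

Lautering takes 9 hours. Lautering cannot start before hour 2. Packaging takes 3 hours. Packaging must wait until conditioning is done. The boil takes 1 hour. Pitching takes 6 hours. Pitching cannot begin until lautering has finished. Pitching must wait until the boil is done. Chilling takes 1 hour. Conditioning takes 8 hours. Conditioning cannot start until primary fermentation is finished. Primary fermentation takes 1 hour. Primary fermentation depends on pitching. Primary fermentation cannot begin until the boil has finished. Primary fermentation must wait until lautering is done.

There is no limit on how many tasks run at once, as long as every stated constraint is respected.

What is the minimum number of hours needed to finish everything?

Chilling has no prerequisites, so it starts at hour 0 and finishes at hour 1.
Nothing blocks the boil, so it runs from hour 0 to hour 1.
Lautering cannot begin until its own release at hour 2. It runs from hour 2 to 2 + 9 = hour 11.
For pitching: lautering (finishes hour 11); the boil (finishes hour 1). Taking the maximum gives a start of hour 11, and it finishes at 11 + 6 = hour 17.
Primary fermentation needs all of pitching (finishes hour 17); the boil (finishes hour 1); lautering (finishes hour 11). That puts its earliest start at hour 17; it finishes at 17 + 1 = hour 18.
After primary fermentation (finishes hour 18), conditioning can start at hour 18 and finishes at hour 26.
Packaging cannot begin until conditioning (finishes hour 26). It runs from hour 26 to 26 + 3 = hour 29.
All tasks are finished once the last one completes. Finish times: Lautering at 11, The boil at 1, Chilling at 1, Pitching at 17, Primary fermentation at 18, Conditioning at 26, Packaging at 29. The latest is hour 29.

29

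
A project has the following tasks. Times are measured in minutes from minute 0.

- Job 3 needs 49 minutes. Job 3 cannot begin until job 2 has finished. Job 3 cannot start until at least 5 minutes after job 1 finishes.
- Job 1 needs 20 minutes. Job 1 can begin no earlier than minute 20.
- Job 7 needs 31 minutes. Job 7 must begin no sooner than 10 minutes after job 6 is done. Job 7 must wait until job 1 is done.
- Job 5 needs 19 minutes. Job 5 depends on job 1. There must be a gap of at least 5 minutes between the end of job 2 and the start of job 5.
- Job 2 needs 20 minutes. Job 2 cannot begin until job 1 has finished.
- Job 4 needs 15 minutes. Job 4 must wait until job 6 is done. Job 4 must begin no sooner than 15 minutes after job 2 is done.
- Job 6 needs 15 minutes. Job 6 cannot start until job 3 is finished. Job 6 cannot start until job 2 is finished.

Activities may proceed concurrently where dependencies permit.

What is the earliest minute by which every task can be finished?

165

Job 1 cannot begin until its own release at minute 20. It runs from minute 20 to 20 + 20 = minute 40.
After job 1 (finishes minute 40), job 2 can start at minute 40 and finishes at minute 60.
Job 5 has to wait for job 1 (finishes minute 40); job 2 (finishes minute 60, plus 5-minute gap → minute 65). The latest of these is minute 65, so job 5 runs minute 65 to 65 + 19 = minute 84.
Job 3 needs all of job 2 (finishes minute 60); job 1 (finishes minute 40, plus 5-minute gap → minute 45). That puts its earliest start at minute 60; it finishes at 60 + 49 = minute 109.
Job 6 needs all of job 3 (finishes minute 109); job 2 (finishes minute 60). That puts its earliest start at minute 109; it finishes at 109 + 15 = minute 124.
Job 7 has to wait for job 6 (finishes minute 124, plus 10-minute gap → minute 134); job 1 (finishes minute 40). The latest of these is minute 134, so job 7 runs minute 134 to 134 + 31 = minute 165.
For job 4: job 6 (finishes minute 124); job 2 (finishes minute 60, plus 15-minute gap → minute 75). Taking the maximum gives a start of minute 124, and it finishes at 124 + 15 = minute 139.
All tasks are finished once the last one completes. Finish times: Job 1 at 40, Job 2 at 60, Job 3 at 109, Job 4 at 139, Job 5 at 84, Job 6 at 124, Job 7 at 165. The latest is minute 165.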